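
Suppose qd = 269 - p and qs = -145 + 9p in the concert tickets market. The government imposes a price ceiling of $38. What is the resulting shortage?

Shortage = 34

Equilibrium price would be p* = 41.4, so the ceiling at 38 binds.
At p = 38: qd = 269 − 1(38) = 231, qs = -145 + 9(38) = 197.
Shortage = 231 − 197 = 34.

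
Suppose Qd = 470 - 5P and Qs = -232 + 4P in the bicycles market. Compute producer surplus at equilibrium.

Producer surplus = 800

Equilibrium: 470 - 5P = -232 + 4P gives P* = 78, Q* = 80.
Supply starts at P = 58 (where Qs = 0).
PS = ½(78 − 58)(80) = 800.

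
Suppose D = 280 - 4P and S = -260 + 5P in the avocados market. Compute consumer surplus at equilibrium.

Equilibrium: 280 - 4P = -260 + 5P gives P* = 60, Q* = 40.
Demand choke price (D = 0): P = 70.
CS = ½(70 − 60)(40) = 200.

Consumer surplus = 200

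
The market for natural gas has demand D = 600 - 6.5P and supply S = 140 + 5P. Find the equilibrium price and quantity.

Set D = S: 600 - 6.5P = 140 + 5P.
460 = 11.5P, so P* = 40.
Q* = 600 − 6.5(40) = 340.

P* = 40, Q* = 340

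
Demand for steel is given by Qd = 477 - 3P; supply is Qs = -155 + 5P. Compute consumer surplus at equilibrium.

Consumer surplus = 9600

Equilibrium: 477 - 3P = -155 + 5P gives P* = 79, Q* = 240.
Demand choke price (Qd = 0): P = 159.
CS = ½(159 − 79)(240) = 9600.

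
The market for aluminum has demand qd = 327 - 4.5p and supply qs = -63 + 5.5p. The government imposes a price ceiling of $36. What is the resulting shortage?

Shortage = 30

Equilibrium price would be p* = 39, so the ceiling at 36 binds.
At p = 36: qd = 327 − 4.5(36) = 165, qs = -63 + 5.5(36) = 135.
Shortage = 165 − 135 = 30.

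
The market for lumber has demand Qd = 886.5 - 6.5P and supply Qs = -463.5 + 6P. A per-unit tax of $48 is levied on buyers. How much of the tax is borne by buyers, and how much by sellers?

Buyers bear $23.04, sellers bear $24.96

Pre-tax equilibrium: P* = 108, Q* = 184.5.
Tax on buyers shifts demand to Qd = 886.5 − 6.5(P + 48) = 574.5 - 6.5P.
574.5 - 6.5P = -463.5 + 6P gives seller price Ps = 83.04; buyers pay Pb = 83.04 + 48 = 131.04.
New quantity: Q = 886.5 − 6.5(131.04) = 34.74.
Buyer burden = 131.04 − 108 = 23.04; seller burden = 108 − 83.04 = 24.96.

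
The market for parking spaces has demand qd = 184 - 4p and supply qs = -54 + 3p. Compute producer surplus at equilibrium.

Equilibrium: 184 - 4p = -54 + 3p gives p* = 34, q* = 48.
Supply starts at p = 18 (where qs = 0).
PS = ½(34 − 18)(48) = 384.

Producer surplus = 384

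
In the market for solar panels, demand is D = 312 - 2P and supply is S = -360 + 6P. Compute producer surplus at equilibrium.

Equilibrium: 312 - 2P = -360 + 6P gives P* = 84, Q* = 144.
Supply starts at P = 60 (where S = 0).
PS = ½(84 − 60)(144) = 1728.

Producer surplus = 1728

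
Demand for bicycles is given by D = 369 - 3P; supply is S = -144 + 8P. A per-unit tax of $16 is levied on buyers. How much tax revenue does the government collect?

Pre-tax equilibrium: P* = 513/11, Q* = 2520/11.
Tax on buyers shifts demand to D = 369 − 3(P + 16) = 321 - 3P.
321 - 3P = -144 + 8P gives seller price Ps = 465/11; buyers pay Pb = 465/11 + 16 = 641/11.
New quantity: Q = 369 − 3(641/11) = 2136/11.
Revenue = 16 × 2136/11 = 34176/11.

Tax revenue = 34176/11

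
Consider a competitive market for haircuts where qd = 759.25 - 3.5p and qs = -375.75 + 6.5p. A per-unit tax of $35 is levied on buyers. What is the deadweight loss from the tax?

Pre-tax equilibrium: p* = 113.5, q* = 362.
Tax on buyers shifts demand to qd = 759.25 − 3.5(p + 35) = 636.75 - 3.5p.
636.75 - 3.5p = -375.75 + 6.5p gives seller price ps = 101.25; buyers pay pb = 101.25 + 35 = 136.25.
New quantity: q = 759.25 − 3.5(136.25) = 282.375.
DWL = ½ × 35 × (362 − 282.375) = 1393.4375.

Deadweight loss = 1393.4375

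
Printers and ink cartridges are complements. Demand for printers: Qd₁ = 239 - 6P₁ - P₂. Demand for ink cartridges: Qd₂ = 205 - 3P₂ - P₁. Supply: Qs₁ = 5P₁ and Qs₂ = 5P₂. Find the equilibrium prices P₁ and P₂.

Market 1: 239 - 6P₁ - P₂ = 5P₁ → 11P₁ + P₂ = 239.
Market 2: 8P₂ + P₁ = 205.
Eliminating P₂: 8×(1) − 1×(2) gives 87P₁ = 1707, so P₁ = 569/29.
Back-substitute into (2): P₂ = (205 − 1×569/29) / 8 = 672/29.

P₁ = 569/29, P₂ = 672/29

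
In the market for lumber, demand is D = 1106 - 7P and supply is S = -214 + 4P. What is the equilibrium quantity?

Q* = 266

Set D = S: 1106 - 7P = -214 + 4P.
1320 = 11P, so P* = 120.
Q* = 1106 − 7(120) = 266.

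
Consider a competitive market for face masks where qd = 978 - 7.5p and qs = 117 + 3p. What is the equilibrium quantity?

Set qd = qs: 978 - 7.5p = 117 + 3p.
861 = 10.5p, so p* = 82.
q* = 978 − 7.5(82) = 363.

q* = 363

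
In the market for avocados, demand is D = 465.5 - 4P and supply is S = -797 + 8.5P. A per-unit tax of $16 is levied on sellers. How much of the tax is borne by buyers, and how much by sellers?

Buyers bear $10.88, sellers bear $5.12

Pre-tax equilibrium: P* = 101, Q* = 61.5.
Tax on sellers shifts supply to S = -797 + 8.5(P − 16) = -933 + 8.5P.
465.5 - 4P = -933 + 8.5P gives buyer price Pb = 111.88; sellers receive Ps = 111.88 − 16 = 95.88.
New quantity: Q = 465.5 − 4(111.88) = 17.98.
Buyer burden = 111.88 − 101 = 10.88; seller burden = 101 − 95.88 = 5.12.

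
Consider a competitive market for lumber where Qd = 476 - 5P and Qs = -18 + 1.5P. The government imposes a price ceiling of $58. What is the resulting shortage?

Shortage = 117

Equilibrium price would be P* = 76, so the ceiling at 58 binds.
At P = 58: Qd = 476 − 5(58) = 186, Qs = -18 + 1.5(58) = 69.
Shortage = 186 − 69 = 117.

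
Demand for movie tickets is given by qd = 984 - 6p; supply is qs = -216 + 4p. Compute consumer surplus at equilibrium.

Consumer surplus = 5808

Equilibrium: 984 - 6p = -216 + 4p gives p* = 120, q* = 264.
Demand choke price (qd = 0): p = 164.
CS = ½(164 − 120)(264) = 5808.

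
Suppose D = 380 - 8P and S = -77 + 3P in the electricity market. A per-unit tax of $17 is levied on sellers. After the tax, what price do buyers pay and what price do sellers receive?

Buyers pay 508/11, sellers receive 321/11

Pre-tax equilibrium: P* = 457/11, Q* = 524/11.
Tax on sellers shifts supply to S = -77 + 3(P − 17) = -128 + 3P.
380 - 8P = -128 + 3P gives buyer price Pb = 508/11; sellers receive Ps = 508/11 − 17 = 321/11.
New quantity: Q = 380 − 8(508/11) = 116/11.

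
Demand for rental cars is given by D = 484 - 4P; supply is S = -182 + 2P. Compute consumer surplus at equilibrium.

Equilibrium: 484 - 4P = -182 + 2P gives P* = 111, Q* = 40.
Demand choke price (D = 0): P = 121.
CS = ½(121 − 111)(40) = 200.

Consumer surplus = 200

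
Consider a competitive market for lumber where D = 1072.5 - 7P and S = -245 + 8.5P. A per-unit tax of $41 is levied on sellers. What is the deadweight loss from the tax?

Pre-tax equilibrium: P* = 85, Q* = 477.5.
Tax on sellers shifts supply to S = -245 + 8.5(P − 41) = -593.5 + 8.5P.
1072.5 - 7P = -593.5 + 8.5P gives buyer price Pb = 3332/31; sellers receive Ps = 3332/31 − 41 = 2061/31.
New quantity: Q = 1072.5 − 7(3332/31) = 19847/62.
DWL = ½ × 41 × (477.5 − 19847/62) = 200039/62.

Deadweight loss = 200039/62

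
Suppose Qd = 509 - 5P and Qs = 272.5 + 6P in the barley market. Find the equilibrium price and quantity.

P* = 21.5, Q* = 401.5

Set Qd = Qs: 509 - 5P = 272.5 + 6P.
236.5 = 11P, so P* = 21.5.
Q* = 509 − 5(21.5) = 401.5.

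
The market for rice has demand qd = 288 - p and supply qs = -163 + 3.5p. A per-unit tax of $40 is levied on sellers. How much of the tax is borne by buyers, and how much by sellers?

Pre-tax equilibrium: p* = 902/9, q* = 1690/9.
Tax on sellers shifts supply to qs = -163 + 3.5(p − 40) = -303 + 3.5p.
288 - p = -303 + 3.5p gives buyer price pb = 394/3; sellers receive ps = 394/3 − 40 = 274/3.
New quantity: q = 288 − 1(394/3) = 470/3.
Buyer burden = 394/3 − 902/9 = 280/9; seller burden = 902/9 − 274/3 = 80/9.

Buyers bear 280/9, sellers bear 80/9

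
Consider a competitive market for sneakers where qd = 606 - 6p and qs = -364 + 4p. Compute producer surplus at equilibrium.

Producer surplus = 72

Equilibrium: 606 - 6p = -364 + 4p gives p* = 97, q* = 24.
Supply starts at p = 91 (where qs = 0).
PS = ½(97 − 91)(24) = 72.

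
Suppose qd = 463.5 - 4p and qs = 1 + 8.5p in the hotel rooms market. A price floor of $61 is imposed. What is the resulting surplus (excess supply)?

Equilibrium price would be p* = 37, so the floor at 61 binds.
At p = 61: qd = 219.5, qs = 519.5.
Surplus = 519.5 − 219.5 = 300.

Surplus = 300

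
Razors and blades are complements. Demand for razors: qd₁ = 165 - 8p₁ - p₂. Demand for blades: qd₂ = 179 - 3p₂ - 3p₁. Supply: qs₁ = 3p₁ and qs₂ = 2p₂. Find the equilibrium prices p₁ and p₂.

Market 1: 165 - 8p₁ - p₂ = 3p₁ → 11p₁ + p₂ = 165.
Market 2: 5p₂ + 3p₁ = 179.
Eliminating p₂: 5×(1) − 1×(2) gives 52p₁ = 646, so p₁ = 323/26.
Back-substitute into (2): p₂ = (179 − 3×323/26) / 5 = 737/26.

p₁ = 323/26, p₂ = 737/26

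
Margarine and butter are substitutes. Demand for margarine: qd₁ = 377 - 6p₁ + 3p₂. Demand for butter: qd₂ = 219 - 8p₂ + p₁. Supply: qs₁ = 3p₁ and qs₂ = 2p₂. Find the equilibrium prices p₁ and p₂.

Market 1: 377 - 6p₁ + 3p₂ = 3p₁ → 9p₁ - 3p₂ = 377.
Market 2: 10p₂ - p₁ = 219.
Eliminating p₂: 10×(1) + 3×(2) gives 87p₁ = 4427, so p₁ = 4427/87.
Back-substitute into (2): p₂ = (219 + 1×4427/87) / 10 = 2348/87.

p₁ = 4427/87, p₂ = 2348/87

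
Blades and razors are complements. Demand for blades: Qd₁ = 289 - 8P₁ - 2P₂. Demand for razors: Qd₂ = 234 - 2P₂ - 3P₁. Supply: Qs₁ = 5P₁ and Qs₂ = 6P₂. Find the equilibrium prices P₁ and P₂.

Market 1: 289 - 8P₁ - 2P₂ = 5P₁ → 13P₁ + 2P₂ = 289.
Market 2: 8P₂ + 3P₁ = 234.
Eliminating P₂: 8×(1) − 2×(2) gives 98P₁ = 1844, so P₁ = 922/49.
Back-substitute into (2): P₂ = (234 − 3×922/49) / 8 = 2175/98.

P₁ = 922/49, P₂ = 2175/98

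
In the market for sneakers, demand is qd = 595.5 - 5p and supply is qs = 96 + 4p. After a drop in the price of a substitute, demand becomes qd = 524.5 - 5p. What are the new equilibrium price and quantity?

Original equilibrium: p* = 55.5, q* = 318.
New equilibrium: 524.5 - 5p = 96 + 4p, so 428.5 = 9p and p' = 857/18; q' = 524.5 − 5(857/18) = 2578/9.

p' = 857/18, q' = 2578/9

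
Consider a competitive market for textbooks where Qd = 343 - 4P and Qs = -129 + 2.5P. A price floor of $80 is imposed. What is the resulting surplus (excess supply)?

Equilibrium price would be P* = 944/13, so the floor at 80 binds.
At P = 80: Qd = 23, Qs = 71.
Surplus = 71 − 23 = 48.

Surplus = 48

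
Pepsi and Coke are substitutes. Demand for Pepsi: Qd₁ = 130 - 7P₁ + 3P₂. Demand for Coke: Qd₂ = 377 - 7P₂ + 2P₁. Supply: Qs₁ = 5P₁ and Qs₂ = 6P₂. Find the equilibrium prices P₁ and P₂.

Market 1: 130 - 7P₁ + 3P₂ = 5P₁ → 12P₁ - 3P₂ = 130.
Market 2: 13P₂ - 2P₁ = 377.
Eliminating P₂: 13×(1) + 3×(2) gives 150P₁ = 2821, so P₁ = 2821/150.
Back-substitute into (2): P₂ = (377 + 2×2821/150) / 13 = 2392/75.

P₁ = 2821/150, P₂ = 2392/75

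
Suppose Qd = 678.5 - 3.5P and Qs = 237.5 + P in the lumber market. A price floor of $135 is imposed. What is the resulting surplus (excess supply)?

Equilibrium price would be P* = 98, so the floor at 135 binds.
At P = 135: Qd = 206, Qs = 372.5.
Surplus = 372.5 − 206 = 166.5.

Surplus = 166.5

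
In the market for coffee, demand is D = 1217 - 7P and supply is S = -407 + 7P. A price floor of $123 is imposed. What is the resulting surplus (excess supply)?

Equilibrium price would be P* = 116, so the floor at 123 binds.
At P = 123: D = 356, S = 454.
Surplus = 454 − 356 = 98.

Surplus = 98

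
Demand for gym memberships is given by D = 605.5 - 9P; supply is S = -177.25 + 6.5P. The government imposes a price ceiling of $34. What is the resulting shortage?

Shortage = 255.75

Equilibrium price would be P* = 50.5, so the ceiling at 34 binds.
At P = 34: D = 605.5 − 9(34) = 299.5, S = -177.25 + 6.5(34) = 43.75.
Shortage = 299.5 − 43.75 = 255.75.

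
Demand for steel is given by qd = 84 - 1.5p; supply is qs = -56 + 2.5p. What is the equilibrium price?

Set qd = qs: 84 - 1.5p = -56 + 2.5p.
140 = 4p, so p* = 35.
q* = 84 − 1.5(35) = 31.5.

p* = 35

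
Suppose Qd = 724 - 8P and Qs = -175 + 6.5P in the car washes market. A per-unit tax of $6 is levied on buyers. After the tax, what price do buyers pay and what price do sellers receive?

Pre-tax equilibrium: P* = 62, Q* = 228.
Tax on buyers shifts demand to Qd = 724 − 8(P + 6) = 676 - 8P.
676 - 8P = -175 + 6.5P gives seller price Ps = 1702/29; buyers pay Pb = 1702/29 + 6 = 1876/29.
New quantity: Q = 724 − 8(1876/29) = 5988/29.

Buyers pay 1876/29, sellers receive 1702/29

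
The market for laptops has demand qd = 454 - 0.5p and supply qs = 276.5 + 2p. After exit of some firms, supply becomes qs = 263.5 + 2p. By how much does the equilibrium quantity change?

Original equilibrium: p* = 71, q* = 418.5.
New equilibrium: 454 - 0.5p = 263.5 + 2p, so 190.5 = 2.5p and p' = 76.2; q' = 454 − 0.5(76.2) = 415.9.
Change in quantity: 415.9 − 418.5 = -2.6.

Δq = -2.6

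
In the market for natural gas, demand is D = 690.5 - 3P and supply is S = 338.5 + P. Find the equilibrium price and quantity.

P* = 88, Q* = 426.5

Set D = S: 690.5 - 3P = 338.5 + P.
352 = 4P, so P* = 88.
Q* = 690.5 − 3(88) = 426.5.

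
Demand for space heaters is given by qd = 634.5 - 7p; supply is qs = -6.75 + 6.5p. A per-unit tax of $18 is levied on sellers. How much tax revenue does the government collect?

Tax revenue = 4344

Pre-tax equilibrium: p* = 47.5, q* = 302.
Tax on sellers shifts supply to qs = -6.75 + 6.5(p − 18) = -123.75 + 6.5p.
634.5 - 7p = -123.75 + 6.5p gives buyer price pb = 337/6; sellers receive ps = 337/6 − 18 = 229/6.
New quantity: q = 634.5 − 7(337/6) = 724/3.
Revenue = 18 × 724/3 = 4344.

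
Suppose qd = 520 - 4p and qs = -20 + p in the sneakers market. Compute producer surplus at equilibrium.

Equilibrium: 520 - 4p = -20 + p gives p* = 108, q* = 88.
Supply starts at p = 20 (where qs = 0).
PS = ½(108 − 20)(88) = 3872.

Producer surplus = 3872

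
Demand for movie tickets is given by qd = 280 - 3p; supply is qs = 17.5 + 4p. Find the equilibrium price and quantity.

p* = 37.5, q* = 167.5

Set qd = qs: 280 - 3p = 17.5 + 4p.
262.5 = 7p, so p* = 37.5.
q* = 280 − 3(37.5) = 167.5.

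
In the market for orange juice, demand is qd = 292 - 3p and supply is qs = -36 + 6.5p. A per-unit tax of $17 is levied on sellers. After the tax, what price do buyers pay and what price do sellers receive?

Buyers pay 877/19, sellers receive 554/19

Pre-tax equilibrium: p* = 656/19, q* = 3580/19.
Tax on sellers shifts supply to qs = -36 + 6.5(p − 17) = -146.5 + 6.5p.
292 - 3p = -146.5 + 6.5p gives buyer price pb = 877/19; sellers receive ps = 877/19 − 17 = 554/19.
New quantity: q = 292 − 3(877/19) = 2917/19.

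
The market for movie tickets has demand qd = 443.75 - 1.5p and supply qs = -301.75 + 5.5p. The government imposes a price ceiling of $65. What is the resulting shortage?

Shortage = 290.5

Equilibrium price would be p* = 106.5, so the ceiling at 65 binds.
At p = 65: qd = 443.75 − 1.5(65) = 346.25, qs = -301.75 + 5.5(65) = 55.75.
Shortage = 346.25 − 55.75 = 290.5.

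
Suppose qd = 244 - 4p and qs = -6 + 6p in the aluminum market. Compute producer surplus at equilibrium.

Producer surplus = 1728

Equilibrium: 244 - 4p = -6 + 6p gives p* = 25, q* = 144.
Supply starts at p = 1 (where qs = 0).
PS = ½(25 − 1)(144) = 1728.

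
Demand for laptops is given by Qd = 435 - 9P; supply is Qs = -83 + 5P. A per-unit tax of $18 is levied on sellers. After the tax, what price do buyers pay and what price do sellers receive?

Buyers pay 304/7, sellers receive 178/7

Pre-tax equilibrium: P* = 37, Q* = 102.
Tax on sellers shifts supply to Qs = -83 + 5(P − 18) = -173 + 5P.
435 - 9P = -173 + 5P gives buyer price Pb = 304/7; sellers receive Ps = 304/7 − 18 = 178/7.
New quantity: Q = 435 − 9(304/7) = 309/7.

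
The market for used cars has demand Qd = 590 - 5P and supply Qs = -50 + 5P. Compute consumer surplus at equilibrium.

Equilibrium: 590 - 5P = -50 + 5P gives P* = 64, Q* = 270.
Demand choke price (Qd = 0): P = 118.
CS = ½(118 − 64)(270) = 7290.

Consumer surplus = 7290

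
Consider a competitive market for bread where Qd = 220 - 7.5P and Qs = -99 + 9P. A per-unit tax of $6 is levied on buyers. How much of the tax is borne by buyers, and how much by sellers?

Pre-tax equilibrium: P* = 58/3, Q* = 75.
Tax on buyers shifts demand to Qd = 220 − 7.5(P + 6) = 175 - 7.5P.
175 - 7.5P = -99 + 9P gives seller price Ps = 548/33; buyers pay Pb = 548/33 + 6 = 746/33.
New quantity: Q = 220 − 7.5(746/33) = 555/11.
Buyer burden = 746/33 − 58/3 = 36/11; seller burden = 58/3 − 548/33 = 30/11.

Buyers bear 36/11, sellers bear 30/11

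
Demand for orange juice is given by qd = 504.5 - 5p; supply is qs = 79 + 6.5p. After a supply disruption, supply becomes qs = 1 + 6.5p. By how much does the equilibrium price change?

Δp = 156/23

Original equilibrium: p* = 37, q* = 319.5.
New equilibrium: 504.5 - 5p = 1 + 6.5p, so 503.5 = 11.5p and p' = 1007/23; q' = 504.5 − 5(1007/23) = 13137/46.
Change in price: 1007/23 − 37 = 156/23.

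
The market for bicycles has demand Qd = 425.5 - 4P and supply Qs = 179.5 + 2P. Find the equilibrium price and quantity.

Set Qd = Qs: 425.5 - 4P = 179.5 + 2P.
246 = 6P, so P* = 41.
Q* = 425.5 − 4(41) = 261.5.

P* = 41, Q* = 261.5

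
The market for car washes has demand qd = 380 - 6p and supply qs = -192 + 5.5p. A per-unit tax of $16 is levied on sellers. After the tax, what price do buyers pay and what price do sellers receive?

Pre-tax equilibrium: p* = 1144/23, q* = 1876/23.
Tax on sellers shifts supply to qs = -192 + 5.5(p − 16) = -280 + 5.5p.
380 - 6p = -280 + 5.5p gives buyer price pb = 1320/23; sellers receive ps = 1320/23 − 16 = 952/23.
New quantity: q = 380 − 6(1320/23) = 820/23.

Buyers pay 1320/23, sellers receive 952/23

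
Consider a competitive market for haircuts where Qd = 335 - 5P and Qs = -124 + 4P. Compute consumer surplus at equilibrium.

Consumer surplus = 640

Equilibrium: 335 - 5P = -124 + 4P gives P* = 51, Q* = 80.
Demand choke price (Qd = 0): P = 67.
CS = ½(67 − 51)(80) = 640.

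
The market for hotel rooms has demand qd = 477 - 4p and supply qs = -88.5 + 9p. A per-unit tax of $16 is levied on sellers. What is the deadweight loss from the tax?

Deadweight loss = 4608/13

Pre-tax equilibrium: p* = 43.5, q* = 303.
Tax on sellers shifts supply to qs = -88.5 + 9(p − 16) = -232.5 + 9p.
477 - 4p = -232.5 + 9p gives buyer price pb = 1419/26; sellers receive ps = 1419/26 − 16 = 1003/26.
New quantity: q = 477 − 4(1419/26) = 3363/13.
DWL = ½ × 16 × (303 − 3363/13) = 4608/13.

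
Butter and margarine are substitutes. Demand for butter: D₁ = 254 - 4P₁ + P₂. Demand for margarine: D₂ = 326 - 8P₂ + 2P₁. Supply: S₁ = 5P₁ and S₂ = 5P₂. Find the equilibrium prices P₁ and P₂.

Market 1: 254 - 4P₁ + P₂ = 5P₁ → 9P₁ - P₂ = 254.
Market 2: 13P₂ - 2P₁ = 326.
Eliminating P₂: 13×(1) + 1×(2) gives 115P₁ = 3628, so P₁ = 3628/115.
Back-substitute into (2): P₂ = (326 + 2×3628/115) / 13 = 3442/115.

P₁ = 3628/115, P₂ = 3442/115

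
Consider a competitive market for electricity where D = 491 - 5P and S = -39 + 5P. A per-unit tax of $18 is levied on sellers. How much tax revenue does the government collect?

Pre-tax equilibrium: P* = 53, Q* = 226.
Tax on sellers shifts supply to S = -39 + 5(P − 18) = -129 + 5P.
491 - 5P = -129 + 5P gives buyer price Pb = 62; sellers receive Ps = 62 − 18 = 44.
New quantity: Q = 491 − 5(62) = 181.
Revenue = 18 × 181 = 3258.

Tax revenue = 3258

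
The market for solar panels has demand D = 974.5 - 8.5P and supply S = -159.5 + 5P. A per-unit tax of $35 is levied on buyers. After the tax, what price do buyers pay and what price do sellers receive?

Buyers pay 2618/27, sellers receive 1673/27

Pre-tax equilibrium: P* = 84, Q* = 260.5.
Tax on buyers shifts demand to D = 974.5 − 8.5(P + 35) = 677 - 8.5P.
677 - 8.5P = -159.5 + 5P gives seller price Ps = 1673/27; buyers pay Pb = 1673/27 + 35 = 2618/27.
New quantity: Q = 974.5 − 8.5(2618/27) = 8117/54.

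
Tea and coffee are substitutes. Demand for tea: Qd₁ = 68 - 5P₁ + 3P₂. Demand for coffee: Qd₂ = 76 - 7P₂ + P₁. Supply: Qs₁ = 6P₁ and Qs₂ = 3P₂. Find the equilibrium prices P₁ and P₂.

Market 1: 68 - 5P₁ + 3P₂ = 6P₁ → 11P₁ - 3P₂ = 68.
Market 2: 10P₂ - P₁ = 76.
Eliminating P₂: 10×(1) + 3×(2) gives 107P₁ = 908, so P₁ = 908/107.
Back-substitute into (2): P₂ = (76 + 1×908/107) / 10 = 904/107.

P₁ = 908/107, P₂ = 904/107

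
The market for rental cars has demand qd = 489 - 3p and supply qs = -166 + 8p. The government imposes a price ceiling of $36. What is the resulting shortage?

Shortage = 259

Equilibrium price would be p* = 655/11, so the ceiling at 36 binds.
At p = 36: qd = 489 − 3(36) = 381, qs = -166 + 8(36) = 122.
Shortage = 381 − 122 = 259.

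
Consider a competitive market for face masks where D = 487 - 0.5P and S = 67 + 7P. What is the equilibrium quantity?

Q* = 459

Set D = S: 487 - 0.5P = 67 + 7P.
420 = 7.5P, so P* = 56.
Q* = 487 − 0.5(56) = 459.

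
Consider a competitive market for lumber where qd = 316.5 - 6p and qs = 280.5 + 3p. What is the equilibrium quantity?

Set qd = qs: 316.5 - 6p = 280.5 + 3p.
36 = 9p, so p* = 4.
q* = 316.5 − 6(4) = 292.5.

q* = 292.5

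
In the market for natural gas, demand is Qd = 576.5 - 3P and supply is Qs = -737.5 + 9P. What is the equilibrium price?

Set Qd = Qs: 576.5 - 3P = -737.5 + 9P.
1314 = 12P, so P* = 109.5.
Q* = 576.5 − 3(109.5) = 248.

P* = 109.5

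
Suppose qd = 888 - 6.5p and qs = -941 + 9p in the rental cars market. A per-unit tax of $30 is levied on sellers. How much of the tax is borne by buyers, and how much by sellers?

Pre-tax equilibrium: p* = 118, q* = 121.
Tax on sellers shifts supply to qs = -941 + 9(p − 30) = -1211 + 9p.
888 - 6.5p = -1211 + 9p gives buyer price pb = 4198/31; sellers receive ps = 4198/31 − 30 = 3268/31.
New quantity: q = 888 − 6.5(4198/31) = 241/31.
Buyer burden = 4198/31 − 118 = 540/31; seller burden = 118 − 3268/31 = 390/31.

Buyers bear 540/31, sellers bear 390/31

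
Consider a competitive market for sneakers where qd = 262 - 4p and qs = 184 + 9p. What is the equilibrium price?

Set qd = qs: 262 - 4p = 184 + 9p.
78 = 13p, so p* = 6.
q* = 262 − 4(6) = 238.

p* = 6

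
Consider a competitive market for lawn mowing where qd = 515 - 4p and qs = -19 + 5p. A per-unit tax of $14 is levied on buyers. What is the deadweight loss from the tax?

Deadweight loss = 1960/9

Pre-tax equilibrium: p* = 178/3, q* = 833/3.
Tax on buyers shifts demand to qd = 515 − 4(p + 14) = 459 - 4p.
459 - 4p = -19 + 5p gives seller price ps = 478/9; buyers pay pb = 478/9 + 14 = 604/9.
New quantity: q = 515 − 4(604/9) = 2219/9.
DWL = ½ × 14 × (833/3 − 2219/9) = 1960/9.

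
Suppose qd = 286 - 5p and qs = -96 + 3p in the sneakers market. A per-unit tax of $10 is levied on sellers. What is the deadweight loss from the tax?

Deadweight loss = 93.75

Pre-tax equilibrium: p* = 47.75, q* = 47.25.
Tax on sellers shifts supply to qs = -96 + 3(p − 10) = -126 + 3p.
286 - 5p = -126 + 3p gives buyer price pb = 51.5; sellers receive ps = 51.5 − 10 = 41.5.
New quantity: q = 286 − 5(51.5) = 28.5.
DWL = ½ × 10 × (47.25 − 28.5) = 93.75.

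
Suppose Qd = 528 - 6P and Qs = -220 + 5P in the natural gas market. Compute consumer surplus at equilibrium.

Consumer surplus = 1200

Equilibrium: 528 - 6P = -220 + 5P gives P* = 68, Q* = 120.
Demand choke price (Qd = 0): P = 88.
CS = ½(88 − 68)(120) = 1200.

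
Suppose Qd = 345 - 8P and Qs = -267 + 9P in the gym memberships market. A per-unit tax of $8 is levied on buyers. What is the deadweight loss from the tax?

Deadweight loss = 2304/17

Pre-tax equilibrium: P* = 36, Q* = 57.
Tax on buyers shifts demand to Qd = 345 − 8(P + 8) = 281 - 8P.
281 - 8P = -267 + 9P gives seller price Ps = 548/17; buyers pay Pb = 548/17 + 8 = 684/17.
New quantity: Q = 345 − 8(684/17) = 393/17.
DWL = ½ × 8 × (57 − 393/17) = 2304/17.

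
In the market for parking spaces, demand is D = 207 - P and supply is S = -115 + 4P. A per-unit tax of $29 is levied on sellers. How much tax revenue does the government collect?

Pre-tax equilibrium: P* = 64.4, Q* = 142.6.
Tax on sellers shifts supply to S = -115 + 4(P − 29) = -231 + 4P.
207 - P = -231 + 4P gives buyer price Pb = 87.6; sellers receive Ps = 87.6 − 29 = 58.6.
New quantity: Q = 207 − 1(87.6) = 119.4.
Revenue = 29 × 119.4 = 3462.6.

Tax revenue = 3462.6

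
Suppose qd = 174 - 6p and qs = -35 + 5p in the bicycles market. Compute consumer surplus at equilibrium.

Consumer surplus = 300

Equilibrium: 174 - 6p = -35 + 5p gives p* = 19, q* = 60.
Demand choke price (qd = 0): p = 29.
CS = ½(29 − 19)(60) = 300.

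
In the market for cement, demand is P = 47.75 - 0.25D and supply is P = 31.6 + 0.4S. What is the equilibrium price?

P* = 540/13

Set the two price expressions equal: 47.75 - 0.25Q = 31.6 + 0.4Q.
16.15 = 0.65Q, so Q* = 323/13.
P* = 47.75 − (0.25)(323/13) = 540/13.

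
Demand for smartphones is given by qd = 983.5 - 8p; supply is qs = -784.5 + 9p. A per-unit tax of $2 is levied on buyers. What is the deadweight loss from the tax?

Deadweight loss = 144/17

Pre-tax equilibrium: p* = 104, q* = 151.5.
Tax on buyers shifts demand to qd = 983.5 − 8(p + 2) = 967.5 - 8p.
967.5 - 8p = -784.5 + 9p gives seller price ps = 1752/17; buyers pay pb = 1752/17 + 2 = 1786/17.
New quantity: q = 983.5 − 8(1786/17) = 4863/34.
DWL = ½ × 2 × (151.5 − 4863/34) = 144/17.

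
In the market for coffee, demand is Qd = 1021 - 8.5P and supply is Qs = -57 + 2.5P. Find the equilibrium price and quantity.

P* = 98, Q* = 188

Set Qd = Qs: 1021 - 8.5P = -57 + 2.5P.
1078 = 11P, so P* = 98.
Q* = 1021 − 8.5(98) = 188.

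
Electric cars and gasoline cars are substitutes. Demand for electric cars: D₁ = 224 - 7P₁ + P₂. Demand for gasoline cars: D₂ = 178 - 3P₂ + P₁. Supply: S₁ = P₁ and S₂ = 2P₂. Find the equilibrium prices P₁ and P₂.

P₁ = 1298/39, P₂ = 1648/39

Market 1: 224 - 7P₁ + P₂ = P₁ → 8P₁ - P₂ = 224.
Market 2: 5P₂ - P₁ = 178.
Eliminating P₂: 5×(1) + 1×(2) gives 39P₁ = 1298, so P₁ = 1298/39.
Back-substitute into (2): P₂ = (178 + 1×1298/39) / 5 = 1648/39.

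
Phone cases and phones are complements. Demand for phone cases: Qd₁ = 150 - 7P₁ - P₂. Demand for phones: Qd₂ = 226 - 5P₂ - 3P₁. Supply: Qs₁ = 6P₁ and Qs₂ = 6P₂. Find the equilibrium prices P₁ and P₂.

P₁ = 356/35, P₂ = 622/35

Market 1: 150 - 7P₁ - P₂ = 6P₁ → 13P₁ + P₂ = 150.
Market 2: 11P₂ + 3P₁ = 226.
Eliminating P₂: 11×(1) − 1×(2) gives 140P₁ = 1424, so P₁ = 356/35.
Back-substitute into (2): P₂ = (226 − 3×356/35) / 11 = 622/35.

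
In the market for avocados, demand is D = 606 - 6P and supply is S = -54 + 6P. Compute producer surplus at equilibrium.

Equilibrium: 606 - 6P = -54 + 6P gives P* = 55, Q* = 276.
Supply starts at P = 9 (where S = 0).
PS = ½(55 − 9)(276) = 6348.

Producer surplus = 6348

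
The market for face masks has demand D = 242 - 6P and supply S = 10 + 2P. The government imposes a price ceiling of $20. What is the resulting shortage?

Shortage = 72

Equilibrium price would be P* = 29, so the ceiling at 20 binds.
At P = 20: D = 242 − 6(20) = 122, S = 10 + 2(20) = 50.
Shortage = 122 − 50 = 72.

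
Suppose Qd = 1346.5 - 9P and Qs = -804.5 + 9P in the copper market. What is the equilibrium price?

Set Qd = Qs: 1346.5 - 9P = -804.5 + 9P.
2151 = 18P, so P* = 119.5.
Q* = 1346.5 − 9(119.5) = 271.

P* = 119.5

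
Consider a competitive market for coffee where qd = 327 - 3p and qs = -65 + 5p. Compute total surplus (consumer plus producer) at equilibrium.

Total surplus = 8640

Equilibrium: 327 - 3p = -65 + 5p gives p* = 49, q* = 180.
Demand choke price: p = 109; supply starts at p = 13.
CS = ½(109 − 49)(180) = 5400; PS = ½(49 − 13)(180) = 3240.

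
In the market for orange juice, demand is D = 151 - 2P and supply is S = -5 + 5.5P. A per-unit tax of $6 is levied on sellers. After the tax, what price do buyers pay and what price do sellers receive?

Buyers pay $25.2, sellers receive $19.2

Pre-tax equilibrium: P* = 20.8, Q* = 109.4.
Tax on sellers shifts supply to S = -5 + 5.5(P − 6) = -38 + 5.5P.
151 - 2P = -38 + 5.5P gives buyer price Pb = 25.2; sellers receive Ps = 25.2 − 6 = 19.2.
New quantity: Q = 151 − 2(25.2) = 100.6.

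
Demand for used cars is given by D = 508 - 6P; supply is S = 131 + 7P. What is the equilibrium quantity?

Q* = 334

Set D = S: 508 - 6P = 131 + 7P.
377 = 13P, so P* = 29.
Q* = 508 − 6(29) = 334.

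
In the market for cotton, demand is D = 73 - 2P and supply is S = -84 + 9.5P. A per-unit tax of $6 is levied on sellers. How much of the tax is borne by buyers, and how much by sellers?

Buyers bear 114/23, sellers bear 24/23

Pre-tax equilibrium: P* = 314/23, Q* = 1051/23.
Tax on sellers shifts supply to S = -84 + 9.5(P − 6) = -141 + 9.5P.
73 - 2P = -141 + 9.5P gives buyer price Pb = 428/23; sellers receive Ps = 428/23 − 6 = 290/23.
New quantity: Q = 73 − 2(428/23) = 823/23.
Buyer burden = 428/23 − 314/23 = 114/23; seller burden = 314/23 − 290/23 = 24/23.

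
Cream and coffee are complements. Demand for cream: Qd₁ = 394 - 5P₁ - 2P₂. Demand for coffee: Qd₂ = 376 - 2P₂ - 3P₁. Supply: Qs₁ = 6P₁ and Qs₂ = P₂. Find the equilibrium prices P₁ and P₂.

Market 1: 394 - 5P₁ - 2P₂ = 6P₁ → 11P₁ + 2P₂ = 394.
Market 2: 3P₂ + 3P₁ = 376.
Eliminating P₂: 3×(1) − 2×(2) gives 27P₁ = 430, so P₁ = 430/27.
Back-substitute into (2): P₂ = (376 − 3×430/27) / 3 = 2954/27.

P₁ = 430/27, P₂ = 2954/27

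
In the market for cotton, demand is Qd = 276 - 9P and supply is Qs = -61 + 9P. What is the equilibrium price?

P* = 337/18

Set Qd = Qs: 276 - 9P = -61 + 9P.
337 = 18P, so P* = 337/18.
Q* = 276 − 9(337/18) = 107.5.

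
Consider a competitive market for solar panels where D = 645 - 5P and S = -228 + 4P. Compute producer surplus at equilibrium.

Equilibrium: 645 - 5P = -228 + 4P gives P* = 97, Q* = 160.
Supply starts at P = 57 (where S = 0).
PS = ½(97 − 57)(160) = 3200.

Producer surplus = 3200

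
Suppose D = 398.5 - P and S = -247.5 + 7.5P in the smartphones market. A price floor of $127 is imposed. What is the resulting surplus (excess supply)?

Surplus = 433.5

Equilibrium price would be P* = 76, so the floor at 127 binds.
At P = 127: D = 271.5, S = 705.
Surplus = 705 − 271.5 = 433.5.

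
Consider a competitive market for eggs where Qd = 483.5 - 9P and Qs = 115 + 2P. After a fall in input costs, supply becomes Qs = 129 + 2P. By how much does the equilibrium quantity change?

ΔQ = 126/11

Original equilibrium: P* = 33.5, Q* = 182.
New equilibrium: 483.5 - 9P = 129 + 2P, so 354.5 = 11P and P' = 709/22; Q' = 483.5 − 9(709/22) = 2128/11.
Change in quantity: 2128/11 − 182 = 126/11.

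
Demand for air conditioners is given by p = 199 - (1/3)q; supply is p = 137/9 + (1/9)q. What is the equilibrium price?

p* = 367/6

Set the two price expressions equal: 199 - (1/3)q = 137/9 + (1/9)q.
1654/9 = (4/9)q, so q* = 413.5.
p* = 199 − (1/3)(413.5) = 367/6.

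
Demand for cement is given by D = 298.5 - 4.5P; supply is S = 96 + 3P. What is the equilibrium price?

P* = 27

Set D = S: 298.5 - 4.5P = 96 + 3P.
202.5 = 7.5P, so P* = 27.
Q* = 298.5 − 4.5(27) = 177.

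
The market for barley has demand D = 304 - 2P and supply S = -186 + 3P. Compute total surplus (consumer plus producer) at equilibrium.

Total surplus = 4860

Equilibrium: 304 - 2P = -186 + 3P gives P* = 98, Q* = 108.
Demand choke price: P = 152; supply starts at P = 62.
CS = ½(152 − 98)(108) = 2916; PS = ½(98 − 62)(108) = 1944.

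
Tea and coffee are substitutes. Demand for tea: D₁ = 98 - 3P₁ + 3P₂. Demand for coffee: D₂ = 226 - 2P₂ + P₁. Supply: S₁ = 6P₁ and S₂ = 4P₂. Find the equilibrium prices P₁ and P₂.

P₁ = 422/17, P₂ = 2132/51

Market 1: 98 - 3P₁ + 3P₂ = 6P₁ → 9P₁ - 3P₂ = 98.
Market 2: 6P₂ - P₁ = 226.
Eliminating P₂: 6×(1) + 3×(2) gives 51P₁ = 1266, so P₁ = 422/17.
Back-substitute into (2): P₂ = (226 + 1×422/17) / 6 = 2132/51.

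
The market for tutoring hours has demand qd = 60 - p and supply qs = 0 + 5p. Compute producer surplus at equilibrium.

Equilibrium: 60 - p = 0 + 5p gives p* = 10, q* = 50.
Supply starts at p = 0 (where qs = 0).
PS = ½(10 − 0)(50) = 250.

Producer surplus = 250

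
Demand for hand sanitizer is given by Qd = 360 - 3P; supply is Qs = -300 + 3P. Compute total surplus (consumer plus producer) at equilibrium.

Equilibrium: 360 - 3P = -300 + 3P gives P* = 110, Q* = 30.
Demand choke price: P = 120; supply starts at P = 100.
CS = ½(120 − 110)(30) = 150; PS = ½(110 − 100)(30) = 150.

Total surplus = 300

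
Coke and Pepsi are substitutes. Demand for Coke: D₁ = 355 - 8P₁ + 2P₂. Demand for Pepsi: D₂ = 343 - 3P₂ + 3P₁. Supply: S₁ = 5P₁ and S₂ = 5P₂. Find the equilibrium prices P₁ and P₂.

P₁ = 1763/49, P₂ = 2762/49

Market 1: 355 - 8P₁ + 2P₂ = 5P₁ → 13P₁ - 2P₂ = 355.
Market 2: 8P₂ - 3P₁ = 343.
Eliminating P₂: 8×(1) + 2×(2) gives 98P₁ = 3526, so P₁ = 1763/49.
Back-substitute into (2): P₂ = (343 + 3×1763/49) / 8 = 2762/49.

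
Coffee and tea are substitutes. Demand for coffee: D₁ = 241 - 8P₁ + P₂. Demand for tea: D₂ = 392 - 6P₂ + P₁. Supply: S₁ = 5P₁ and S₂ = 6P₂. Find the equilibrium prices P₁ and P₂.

Market 1: 241 - 8P₁ + P₂ = 5P₁ → 13P₁ - P₂ = 241.
Market 2: 12P₂ - P₁ = 392.
Eliminating P₂: 12×(1) + 1×(2) gives 155P₁ = 3284, so P₁ = 3284/155.
Back-substitute into (2): P₂ = (392 + 1×3284/155) / 12 = 5337/155.

P₁ = 3284/155, P₂ = 5337/155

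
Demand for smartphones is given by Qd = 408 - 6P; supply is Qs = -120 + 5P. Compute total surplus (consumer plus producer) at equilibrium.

Equilibrium: 408 - 6P = -120 + 5P gives P* = 48, Q* = 120.
Demand choke price: P = 68; supply starts at P = 24.
CS = ½(68 − 48)(120) = 1200; PS = ½(48 − 24)(120) = 1440.

Total surplus = 2640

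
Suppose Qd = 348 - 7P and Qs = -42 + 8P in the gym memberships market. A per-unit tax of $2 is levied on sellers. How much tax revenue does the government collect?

Tax revenue = 4756/15

Pre-tax equilibrium: P* = 26, Q* = 166.
Tax on sellers shifts supply to Qs = -42 + 8(P − 2) = -58 + 8P.
348 - 7P = -58 + 8P gives buyer price Pb = 406/15; sellers receive Ps = 406/15 − 2 = 376/15.
New quantity: Q = 348 − 7(406/15) = 2378/15.
Revenue = 2 × 2378/15 = 4756/15.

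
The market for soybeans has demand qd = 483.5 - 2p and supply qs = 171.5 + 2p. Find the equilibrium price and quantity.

p* = 78, q* = 327.5

Set qd = qs: 483.5 - 2p = 171.5 + 2p.
312 = 4p, so p* = 78.
q* = 483.5 − 2(78) = 327.5.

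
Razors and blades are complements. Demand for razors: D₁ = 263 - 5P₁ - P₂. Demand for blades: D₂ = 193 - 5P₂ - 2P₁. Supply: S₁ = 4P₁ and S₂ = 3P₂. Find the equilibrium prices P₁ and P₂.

Market 1: 263 - 5P₁ - P₂ = 4P₁ → 9P₁ + P₂ = 263.
Market 2: 8P₂ + 2P₁ = 193.
Eliminating P₂: 8×(1) − 1×(2) gives 70P₁ = 1911, so P₁ = 27.3.
Back-substitute into (2): P₂ = (193 − 2×27.3) / 8 = 17.3.

P₁ = 27.3, P₂ = 17.3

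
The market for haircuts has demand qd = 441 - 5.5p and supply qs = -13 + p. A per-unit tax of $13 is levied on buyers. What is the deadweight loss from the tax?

Deadweight loss = 71.5

Pre-tax equilibrium: p* = 908/13, q* = 739/13.
Tax on buyers shifts demand to qd = 441 − 5.5(p + 13) = 369.5 - 5.5p.
369.5 - 5.5p = -13 + p gives seller price ps = 765/13; buyers pay pb = 765/13 + 13 = 934/13.
New quantity: q = 441 − 5.5(934/13) = 596/13.
DWL = ½ × 13 × (739/13 − 596/13) = 71.5.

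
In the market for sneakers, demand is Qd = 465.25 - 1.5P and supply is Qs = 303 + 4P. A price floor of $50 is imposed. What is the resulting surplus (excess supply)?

Surplus = 112.75

Equilibrium price would be P* = 29.5, so the floor at 50 binds.
At P = 50: Qd = 390.25, Qs = 503.
Surplus = 503 − 390.25 = 112.75.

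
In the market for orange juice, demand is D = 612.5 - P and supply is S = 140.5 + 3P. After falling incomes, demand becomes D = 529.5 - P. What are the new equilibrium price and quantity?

Original equilibrium: P* = 118, Q* = 494.5.
New equilibrium: 529.5 - P = 140.5 + 3P, so 389 = 4P and P' = 97.25; Q' = 529.5 − 1(97.25) = 432.25.

P' = 97.25, Q' = 432.25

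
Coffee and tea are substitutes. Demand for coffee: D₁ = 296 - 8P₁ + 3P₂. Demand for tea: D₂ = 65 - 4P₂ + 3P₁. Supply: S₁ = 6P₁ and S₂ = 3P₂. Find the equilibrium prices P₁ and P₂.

P₁ = 2267/89, P₂ = 1798/89

Market 1: 296 - 8P₁ + 3P₂ = 6P₁ → 14P₁ - 3P₂ = 296.
Market 2: 7P₂ - 3P₁ = 65.
Eliminating P₂: 7×(1) + 3×(2) gives 89P₁ = 2267, so P₁ = 2267/89.
Back-substitute into (2): P₂ = (65 + 3×2267/89) / 7 = 1798/89.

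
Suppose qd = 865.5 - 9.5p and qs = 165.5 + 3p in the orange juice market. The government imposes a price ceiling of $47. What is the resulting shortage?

Shortage = 112.5

Equilibrium price would be p* = 56, so the ceiling at 47 binds.
At p = 47: qd = 865.5 − 9.5(47) = 419, qs = 165.5 + 3(47) = 306.5.
Shortage = 419 − 306.5 = 112.5.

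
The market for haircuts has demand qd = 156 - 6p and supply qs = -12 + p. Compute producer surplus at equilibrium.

Producer surplus = 72

Equilibrium: 156 - 6p = -12 + p gives p* = 24, q* = 12.
Supply starts at p = 12 (where qs = 0).
PS = ½(24 − 12)(12) = 72.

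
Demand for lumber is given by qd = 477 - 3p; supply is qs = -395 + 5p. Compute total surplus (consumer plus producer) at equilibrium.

Equilibrium: 477 - 3p = -395 + 5p gives p* = 109, q* = 150.
Demand choke price: p = 159; supply starts at p = 79.
CS = ½(159 − 109)(150) = 3750; PS = ½(109 − 79)(150) = 2250.

Total surplus = 6000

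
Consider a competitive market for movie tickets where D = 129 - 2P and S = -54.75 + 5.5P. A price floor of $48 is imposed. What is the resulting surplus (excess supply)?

Equilibrium price would be P* = 24.5, so the floor at 48 binds.
At P = 48: D = 33, S = 209.25.
Surplus = 209.25 − 33 = 176.25.

Surplus = 176.25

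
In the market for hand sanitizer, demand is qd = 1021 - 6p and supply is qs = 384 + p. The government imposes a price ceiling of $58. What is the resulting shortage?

Equilibrium price would be p* = 91, so the ceiling at 58 binds.
At p = 58: qd = 1021 − 6(58) = 673, qs = 384 + 1(58) = 442.
Shortage = 673 − 442 = 231.

Shortage = 231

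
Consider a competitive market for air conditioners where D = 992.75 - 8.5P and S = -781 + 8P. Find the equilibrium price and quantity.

P* = 107.5, Q* = 79

Set D = S: 992.75 - 8.5P = -781 + 8P.
1773.75 = 16.5P, so P* = 107.5.
Q* = 992.75 − 8.5(107.5) = 79.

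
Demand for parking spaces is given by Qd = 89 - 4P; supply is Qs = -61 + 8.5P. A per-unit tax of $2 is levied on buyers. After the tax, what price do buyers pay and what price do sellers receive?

Pre-tax equilibrium: P* = 12, Q* = 41.
Tax on buyers shifts demand to Qd = 89 − 4(P + 2) = 81 - 4P.
81 - 4P = -61 + 8.5P gives seller price Ps = 11.36; buyers pay Pb = 11.36 + 2 = 13.36.
New quantity: Q = 89 − 4(13.36) = 35.56.

Buyers pay $13.36, sellers receive $11.36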